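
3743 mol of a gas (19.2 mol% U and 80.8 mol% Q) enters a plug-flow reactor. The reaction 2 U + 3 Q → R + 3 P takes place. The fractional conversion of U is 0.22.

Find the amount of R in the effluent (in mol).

U reacted = 0.22 × 718.7 = 158.1 mol; ν_U = −2, so ξ = 158.1/2 = 79.05 mol.
Outlet amounts (n = n₀ + ν ξ):
  U: 718.7 − 2(79.05) = 560.6
  Q: 3024 − 3(79.05) = 2787
  R: 0 + 1(79.05) = 79.05
  P: 0 + 3(79.05) = 237.2

79.1 mol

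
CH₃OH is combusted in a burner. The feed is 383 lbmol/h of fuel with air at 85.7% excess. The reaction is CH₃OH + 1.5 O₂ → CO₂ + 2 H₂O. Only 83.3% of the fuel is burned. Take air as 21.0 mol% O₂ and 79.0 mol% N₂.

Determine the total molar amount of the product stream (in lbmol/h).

Stoichiometric O₂ = 1.5 × 383 = 574.5 lbmol/h; O₂ fed = 574.5 × 1.857 = 1067 lbmol/h.
N₂ fed = 1067 × 79/21 = 4013 lbmol/h.
Fuel reacted = 0.833 × 383 → ξ = 319 lbmol/h.
Outlet (n = n₀ + ν ξ):
  CH₃OH: 383 − 1(319) = 63.96
  O₂: 1067 − 1.5(319) = 588.3
  N₂: 4013 (inert)
  CO₂: 0 + 1(319) = 319
  H₂O: 0 + 2(319) = 638.1
Total out = 63.96 + 588.3 + 4013 + 319 + 638.1 = 5623 lbmol/h.

5620 lbmol/h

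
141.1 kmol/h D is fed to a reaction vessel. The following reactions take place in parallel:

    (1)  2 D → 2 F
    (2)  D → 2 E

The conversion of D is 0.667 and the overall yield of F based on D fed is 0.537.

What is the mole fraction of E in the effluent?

0.23

Yield of F: 2ξ₁ / 141.1 = 0.537 → ξ₁ = 37.89 kmol/h.
Conversion of D: 2ξ₁ + 1ξ₂ = 0.667 × 141.1 = 94.11 → ξ₂ = 18.34 kmol/h.
Outlet amounts (n = n₀ + Σ ν·ξ):
  D: 141.1 − 2(37.89) − 1(18.34) = 46.99
  F: 0 + 2(37.89) = 75.77
  E: 0 + 2(18.34) = 36.69
Total out = 159.4 kmol/h; y_E = 36.69 / 159.4 = 0.2301.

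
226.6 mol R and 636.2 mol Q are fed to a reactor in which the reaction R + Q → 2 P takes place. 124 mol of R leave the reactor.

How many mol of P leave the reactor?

For R: n = n₀ − 1ξ → 124 = 226.6 − 1ξ, giving ξ = 102.6 mol.
Outlet amounts (n = n₀ + ν ξ):
  R: 226.6 − 1(102.6) = 124
  Q: 636.2 − 1(102.6) = 533.6
  P: 0 + 2(102.6) = 205.2

205 mol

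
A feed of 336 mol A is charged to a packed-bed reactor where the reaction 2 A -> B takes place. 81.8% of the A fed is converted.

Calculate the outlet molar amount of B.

A reacted = 0.818 × 336 = 274.8 mol; ν_A = −2, so ξ = 274.8/2 = 137.4 mol.
Outlet amounts (n = n₀ + ν ξ):
  A: 336 − 2(137.4) = 61.15
  B: 0 + 1(137.4) = 137.4

137 mol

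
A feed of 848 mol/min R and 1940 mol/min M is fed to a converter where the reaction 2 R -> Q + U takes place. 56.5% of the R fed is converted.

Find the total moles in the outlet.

2790 mol/min

R reacted = 0.565 × 848 = 479.1 mol/min; ν_R = −2, so ξ = 479.1/2 = 239.6 mol/min.
Outlet amounts (n = n₀ + ν ξ):
  R: 848 − 2(239.6) = 368.9
  Q: 0 + 1(239.6) = 239.6
  U: 0 + 1(239.6) = 239.6
  M: 1940 (inert)
Total out = 368.9 + 239.6 + 239.6 + 1940 = 2788 mol/min.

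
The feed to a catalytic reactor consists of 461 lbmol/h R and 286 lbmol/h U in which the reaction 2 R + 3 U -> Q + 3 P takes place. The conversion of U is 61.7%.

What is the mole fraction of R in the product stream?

0.499

U reacted = 0.617 × 286 = 176.5 lbmol/h; ν_U = −3, so ξ = 176.5/3 = 58.82 lbmol/h.
Outlet amounts (n = n₀ + ν ξ):
  R: 461 − 2(58.82) = 343.4
  U: 286 − 3(58.82) = 109.5
  Q: 0 + 1(58.82) = 58.82
  P: 0 + 3(58.82) = 176.5
Total out = 688.2 lbmol/h; y_R = 343.4 / 688.2 = 0.4989.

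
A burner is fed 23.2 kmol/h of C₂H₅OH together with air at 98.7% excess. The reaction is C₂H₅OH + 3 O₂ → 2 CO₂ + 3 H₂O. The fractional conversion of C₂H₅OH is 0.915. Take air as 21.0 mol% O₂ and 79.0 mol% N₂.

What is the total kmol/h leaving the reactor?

703 kmol/h

Stoichiometric O₂ = 3 × 23.2 = 69.6 kmol/h; O₂ fed = 69.6 × 1.987 = 138.3 kmol/h.
N₂ fed = 138.3 × 79/21 = 520.3 kmol/h.
Fuel reacted = 0.915 × 23.2 → ξ = 21.23 kmol/h.
Outlet (n = n₀ + ν ξ):
  C₂H₅OH: 23.2 − 1(21.23) = 1.972
  O₂: 138.3 − 3(21.23) = 74.61
  N₂: 520.3 (inert)
  CO₂: 0 + 2(21.23) = 42.46
  H₂O: 0 + 3(21.23) = 63.68
Total out = 1.972 + 74.61 + 520.3 + 42.46 + 63.68 = 703 kmol/h.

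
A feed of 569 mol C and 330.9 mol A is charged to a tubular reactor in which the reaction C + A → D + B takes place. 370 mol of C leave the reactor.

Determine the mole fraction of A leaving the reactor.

0.147

For C: n = n₀ − 1ξ → 370 = 569 − 1ξ, giving ξ = 199 mol.
Outlet amounts (n = n₀ + ν ξ):
  C: 569 − 1(199) = 370
  A: 330.9 − 1(199) = 131.9
  D: 0 + 1(199) = 199
  B: 0 + 1(199) = 199
Total out = 899.9 mol; y_A = 131.9 / 899.9 = 0.1466.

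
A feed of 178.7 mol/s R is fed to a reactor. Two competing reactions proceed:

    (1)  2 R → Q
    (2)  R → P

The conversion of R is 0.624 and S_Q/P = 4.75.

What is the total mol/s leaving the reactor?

128 mol/s

Conversion of R: R consumed = 0.624 × 178.7 = 111.5 mol/s = 2ξ₁ + 1ξ₂.
Selectivity: 1ξ₁ / (1ξ₂) = 4.75 → ξ₁ = 4.75 ξ₂.
Substitute: (2·4.75 + 1) ξ₂ = 111.5 → ξ₂ = 10.62 mol/s, ξ₁ = 50.44 mol/s.
Outlet amounts (n = n₀ + Σ ν·ξ):
  R: 178.7 − 2(50.44) − 1(10.62) = 67.19
  Q: 0 + 1(50.44) = 50.44
  P: 0 + 1(10.62) = 10.62
Total out = 67.19 + 50.44 + 10.62 = 128.3 mol/s.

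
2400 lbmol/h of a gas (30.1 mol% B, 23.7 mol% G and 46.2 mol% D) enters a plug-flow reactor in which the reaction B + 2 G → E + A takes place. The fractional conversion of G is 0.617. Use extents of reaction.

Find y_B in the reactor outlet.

0.246

G reacted = 0.617 × 568.8 = 350.9 lbmol/h; ν_G = −2, so ξ = 350.9/2 = 175.5 lbmol/h.
Outlet amounts (n = n₀ + ν ξ):
  B: 722.4 − 1(175.5) = 546.9
  G: 568.8 − 2(175.5) = 217.9
  E: 0 + 1(175.5) = 175.5
  A: 0 + 1(175.5) = 175.5
  D: 1109 (inert)
Total out = 2225 lbmol/h; y_B = 546.9 / 2225 = 0.2459.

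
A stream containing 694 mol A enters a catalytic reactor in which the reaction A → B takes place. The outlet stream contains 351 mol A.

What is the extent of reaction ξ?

ξ = 343 mol

For A: n = n₀ − 1ξ → 351 = 694 − 1ξ, giving ξ = 343 mol.
Outlet amounts (n = n₀ + ν ξ):
  A: 694 − 1(343) = 351
  B: 0 + 1(343) = 343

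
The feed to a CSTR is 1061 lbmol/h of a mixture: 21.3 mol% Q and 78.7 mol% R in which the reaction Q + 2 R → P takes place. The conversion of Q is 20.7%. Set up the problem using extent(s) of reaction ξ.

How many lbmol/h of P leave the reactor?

Q reacted = 0.207 × 226 = 46.78 lbmol/h; ν_Q = −1, so ξ = 46.78/1 = 46.78 lbmol/h.
Outlet amounts (n = n₀ + ν ξ):
  Q: 226 − 1(46.78) = 179.2
  R: 835 − 2(46.78) = 741.4
  P: 0 + 1(46.78) = 46.78

46.8 lbmol/h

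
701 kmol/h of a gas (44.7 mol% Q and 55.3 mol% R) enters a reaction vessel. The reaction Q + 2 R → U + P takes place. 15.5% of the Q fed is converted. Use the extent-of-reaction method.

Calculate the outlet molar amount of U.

Q reacted = 0.155 × 313.3 = 48.57 kmol/h; ν_Q = −1, so ξ = 48.57/1 = 48.57 kmol/h.
Outlet amounts (n = n₀ + ν ξ):
  Q: 313.3 − 1(48.57) = 264.8
  R: 387.7 − 2(48.57) = 290.5
  U: 0 + 1(48.57) = 48.57
  P: 0 + 1(48.57) = 48.57

48.6 kmol/h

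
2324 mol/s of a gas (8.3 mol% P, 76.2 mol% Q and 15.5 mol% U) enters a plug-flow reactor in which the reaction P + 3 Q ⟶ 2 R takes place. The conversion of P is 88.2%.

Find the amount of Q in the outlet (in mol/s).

P reacted = 0.882 × 192.9 = 170.1 mol/s; ν_P = −1, so ξ = 170.1/1 = 170.1 mol/s.
Outlet amounts (n = n₀ + ν ξ):
  P: 192.9 − 1(170.1) = 22.76
  Q: 1771 − 3(170.1) = 1260
  R: 0 + 2(170.1) = 340.3
  U: 360.2 (inert)

1260 mol/s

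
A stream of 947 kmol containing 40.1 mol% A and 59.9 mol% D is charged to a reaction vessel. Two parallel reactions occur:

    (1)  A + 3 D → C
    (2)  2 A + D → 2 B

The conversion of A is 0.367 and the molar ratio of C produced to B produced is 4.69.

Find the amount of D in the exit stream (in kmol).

Conversion of A: A consumed = 0.367 × 379.7 = 139.4 kmol = 1ξ₁ + 2ξ₂.
Selectivity: 1ξ₁ / (2ξ₂) = 4.69 → ξ₁ = 9.38 ξ₂.
Substitute: (1·9.38 + 2) ξ₂ = 139.4 → ξ₂ = 12.25 kmol, ξ₁ = 114.9 kmol.
Outlet amounts (n = n₀ + Σ ν·ξ):
  A: 379.7 − 1(114.9) − 2(12.25) = 240.4
  D: 567.3 − 3(114.9) − 1(12.25) = 210.4
  C: 0 + 1(114.9) = 114.9
  B: 0 + 2(12.25) = 24.49

210 kmol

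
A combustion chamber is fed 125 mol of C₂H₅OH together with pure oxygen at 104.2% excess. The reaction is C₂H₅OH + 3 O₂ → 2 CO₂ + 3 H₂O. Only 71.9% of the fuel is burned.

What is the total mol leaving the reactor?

981 mol

Stoichiometric O₂ = 3 × 125 = 375 mol; O₂ fed = 375 × 2.042 = 765.7 mol.
Fuel reacted = 0.719 × 125 → ξ = 89.88 mol.
Outlet (n = n₀ + ν ξ):
  C₂H₅OH: 125 − 1(89.88) = 35.12
  O₂: 765.7 − 3(89.88) = 496.1
  CO₂: 0 + 2(89.88) = 179.8
  H₂O: 0 + 3(89.88) = 269.6
Total out = 35.12 + 496.1 + 179.8 + 269.6 = 980.6 mol.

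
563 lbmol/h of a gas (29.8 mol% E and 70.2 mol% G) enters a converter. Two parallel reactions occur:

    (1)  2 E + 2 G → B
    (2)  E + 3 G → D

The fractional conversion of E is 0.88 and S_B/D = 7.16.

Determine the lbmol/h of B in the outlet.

69 lbmol/h

Conversion of E: E consumed = 0.88 × 167.8 = 147.6 lbmol/h = 2ξ₁ + 1ξ₂.
Selectivity: 1ξ₁ / (1ξ₂) = 7.16 → ξ₁ = 7.16 ξ₂.
Substitute: (2·7.16 + 1) ξ₂ = 147.6 → ξ₂ = 9.637 lbmol/h, ξ₁ = 69 lbmol/h.
Outlet amounts (n = n₀ + Σ ν·ξ):
  E: 167.8 − 2(69) − 1(9.637) = 20.13
  G: 395.2 − 2(69) − 3(9.637) = 228.3
  B: 0 + 1(69) = 69
  D: 0 + 1(9.637) = 9.637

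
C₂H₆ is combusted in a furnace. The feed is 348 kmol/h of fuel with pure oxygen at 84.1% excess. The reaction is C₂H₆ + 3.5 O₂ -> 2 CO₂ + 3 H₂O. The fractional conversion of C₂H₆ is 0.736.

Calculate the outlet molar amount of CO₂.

512 kmol/h

Stoichiometric O₂ = 3.5 × 348 = 1218 kmol/h; O₂ fed = 1218 × 1.841 = 2242 kmol/h.
Fuel reacted = 0.736 × 348 → ξ = 256.1 kmol/h.
Outlet (n = n₀ + ν ξ):
  C₂H₆: 348 − 1(256.1) = 91.87
  O₂: 2242 − 3.5(256.1) = 1346
  CO₂: 0 + 2(256.1) = 512.3
  H₂O: 0 + 3(256.1) = 768.4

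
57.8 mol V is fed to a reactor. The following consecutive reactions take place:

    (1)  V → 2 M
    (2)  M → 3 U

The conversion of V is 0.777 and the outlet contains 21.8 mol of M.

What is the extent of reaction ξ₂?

Conversion of V: V consumed = 1ξ₁ = 0.777 × 57.8 → ξ₁ = 44.91 mol.
M balance: n_M = 0 + 2ξ₁ − 1ξ₂ = 21.8 → ξ₂ = (2·44.91 − 21.8)/1 = 68.02 mol.
Outlet amounts (n = n₀ + Σ ν·ξ):
  V: 57.8 − 1(44.91) = 12.89
  M: 0 + 2(44.91) − 1(68.02) = 21.8
  U: 0 + 3(68.02) = 204.1

ξ₂ = 68 mol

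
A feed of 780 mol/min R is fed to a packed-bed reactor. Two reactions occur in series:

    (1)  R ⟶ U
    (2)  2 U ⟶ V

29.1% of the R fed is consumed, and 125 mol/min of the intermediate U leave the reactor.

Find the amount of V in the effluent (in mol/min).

Conversion of R: R consumed = 1ξ₁ = 0.291 × 780 → ξ₁ = 227 mol/min.
U balance: n_U = 0 + 1ξ₁ − 2ξ₂ = 125 → ξ₂ = (1·227 − 125)/2 = 50.99 mol/min.
Outlet amounts (n = n₀ + Σ ν·ξ):
  R: 780 − 1(227) = 553
  U: 0 + 1(227) − 2(50.99) = 125
  V: 0 + 1(50.99) = 50.99

51 mol/min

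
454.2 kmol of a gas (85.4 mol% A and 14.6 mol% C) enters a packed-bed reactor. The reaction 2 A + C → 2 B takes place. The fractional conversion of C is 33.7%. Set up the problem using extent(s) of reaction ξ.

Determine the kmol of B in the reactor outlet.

44.7 kmol

C reacted = 0.337 × 66.31 = 22.35 kmol; ν_C = −1, so ξ = 22.35/1 = 22.35 kmol.
Outlet amounts (n = n₀ + ν ξ):
  A: 387.9 − 2(22.35) = 343.2
  C: 66.31 − 1(22.35) = 43.97
  B: 0 + 2(22.35) = 44.7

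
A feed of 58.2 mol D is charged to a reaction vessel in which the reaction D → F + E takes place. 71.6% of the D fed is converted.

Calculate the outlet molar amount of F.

D reacted = 0.716 × 58.2 = 41.67 mol; ν_D = −1, so ξ = 41.67/1 = 41.67 mol.
Outlet amounts (n = n₀ + ν ξ):
  D: 58.2 − 1(41.67) = 16.53
  F: 0 + 1(41.67) = 41.67
  E: 0 + 1(41.67) = 41.67

41.7 mol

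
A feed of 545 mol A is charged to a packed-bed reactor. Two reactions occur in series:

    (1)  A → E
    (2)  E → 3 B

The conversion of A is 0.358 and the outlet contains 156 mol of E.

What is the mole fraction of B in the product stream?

0.188

Conversion of A: A consumed = 1ξ₁ = 0.358 × 545 → ξ₁ = 195.1 mol.
E balance: n_E = 0 + 1ξ₁ − 1ξ₂ = 156 → ξ₂ = (1·195.1 − 156)/1 = 39.11 mol.
Outlet amounts (n = n₀ + Σ ν·ξ):
  A: 545 − 1(195.1) = 349.9
  E: 0 + 1(195.1) − 1(39.11) = 156
  B: 0 + 3(39.11) = 117.3
Total out = 623.2 mol; y_B = 117.3 / 623.2 = 0.1883.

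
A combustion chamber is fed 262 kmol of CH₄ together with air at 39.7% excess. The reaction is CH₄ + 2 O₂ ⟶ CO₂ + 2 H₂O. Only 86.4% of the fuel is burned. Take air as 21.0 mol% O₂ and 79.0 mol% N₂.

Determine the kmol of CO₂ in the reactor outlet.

Stoichiometric O₂ = 2 × 262 = 524 kmol; O₂ fed = 524 × 1.397 = 732 kmol.
N₂ fed = 732 × 79/21 = 2754 kmol.
Fuel reacted = 0.864 × 262 → ξ = 226.4 kmol.
Outlet (n = n₀ + ν ξ):
  CH₄: 262 − 1(226.4) = 35.63
  O₂: 732 − 2(226.4) = 279.3
  N₂: 2754 (inert)
  CO₂: 0 + 1(226.4) = 226.4
  H₂O: 0 + 2(226.4) = 452.7

226 kmol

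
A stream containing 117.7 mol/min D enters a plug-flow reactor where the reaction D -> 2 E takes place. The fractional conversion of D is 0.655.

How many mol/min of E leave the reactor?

D reacted = 0.655 × 117.7 = 77.09 mol/min; ν_D = −1, so ξ = 77.09/1 = 77.09 mol/min.
Outlet amounts (n = n₀ + ν ξ):
  D: 117.7 − 1(77.09) = 40.61
  E: 0 + 2(77.09) = 154.2

154 mol/min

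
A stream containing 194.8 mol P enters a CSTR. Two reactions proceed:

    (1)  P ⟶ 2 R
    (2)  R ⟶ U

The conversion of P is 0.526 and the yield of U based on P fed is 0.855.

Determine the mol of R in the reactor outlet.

Conversion of P: P consumed = 1ξ₁ = 0.526 × 194.8 → ξ₁ = 102.5 mol.
Yield of U: 1ξ₂ / 194.8 = 0.855 → ξ₂ = 166.6 mol.
Outlet amounts (n = n₀ + Σ ν·ξ):
  P: 194.8 − 1(102.5) = 92.34
  R: 0 + 2(102.5) − 1(166.6) = 38.38
  U: 0 + 1(166.6) = 166.6

38.4 mol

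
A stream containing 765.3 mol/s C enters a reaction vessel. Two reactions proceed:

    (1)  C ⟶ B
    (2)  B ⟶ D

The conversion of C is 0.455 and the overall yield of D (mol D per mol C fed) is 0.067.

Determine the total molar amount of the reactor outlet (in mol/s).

Conversion of C: C consumed = 1ξ₁ = 0.455 × 765.3 → ξ₁ = 348.2 mol/s.
Yield of D: 1ξ₂ / 765.3 = 0.067 → ξ₂ = 51.28 mol/s.
Outlet amounts (n = n₀ + Σ ν·ξ):
  C: 765.3 − 1(348.2) = 417.1
  B: 0 + 1(348.2) − 1(51.28) = 296.9
  D: 0 + 1(51.28) = 51.28
Total out = 417.1 + 296.9 + 51.28 = 765.3 mol/s.

765 mol/s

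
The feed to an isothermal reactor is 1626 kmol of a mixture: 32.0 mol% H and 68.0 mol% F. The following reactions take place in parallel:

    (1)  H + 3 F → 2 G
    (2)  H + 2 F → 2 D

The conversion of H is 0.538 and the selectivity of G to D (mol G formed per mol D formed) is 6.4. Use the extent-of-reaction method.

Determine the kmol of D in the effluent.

Conversion of H: H consumed = 0.538 × 520.3 = 279.9 kmol = 1ξ₁ + 1ξ₂.
Selectivity: 2ξ₁ / (2ξ₂) = 6.4 → ξ₁ = 6.4 ξ₂.
Substitute: (1·6.4 + 1) ξ₂ = 279.9 → ξ₂ = 37.83 kmol, ξ₁ = 242.1 kmol.
Outlet amounts (n = n₀ + Σ ν·ξ):
  H: 520.3 − 1(242.1) − 1(37.83) = 240.4
  F: 1106 − 3(242.1) − 2(37.83) = 303.7
  G: 0 + 2(242.1) = 484.2
  D: 0 + 2(37.83) = 75.66

75.7 kmol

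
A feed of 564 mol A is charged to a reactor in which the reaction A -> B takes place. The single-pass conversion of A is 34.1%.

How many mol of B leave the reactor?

192 mol

A reacted = 0.341 × 564 = 192.3 mol; ν_A = −1, so ξ = 192.3/1 = 192.3 mol.
Outlet amounts (n = n₀ + ν ξ):
  A: 564 − 1(192.3) = 371.7
  B: 0 + 1(192.3) = 192.3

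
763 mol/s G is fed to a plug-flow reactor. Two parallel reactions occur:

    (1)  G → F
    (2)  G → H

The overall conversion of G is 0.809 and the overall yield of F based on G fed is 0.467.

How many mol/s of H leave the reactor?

261 mol/s

Yield of F: 1ξ₁ / 763 = 0.467 → ξ₁ = 356.3 mol/s.
Conversion of G: 1ξ₁ + 1ξ₂ = 0.809 × 763 = 617.3 → ξ₂ = 260.9 mol/s.
Outlet amounts (n = n₀ + Σ ν·ξ):
  G: 763 − 1(356.3) − 1(260.9) = 145.7
  F: 0 + 1(356.3) = 356.3
  H: 0 + 1(260.9) = 260.9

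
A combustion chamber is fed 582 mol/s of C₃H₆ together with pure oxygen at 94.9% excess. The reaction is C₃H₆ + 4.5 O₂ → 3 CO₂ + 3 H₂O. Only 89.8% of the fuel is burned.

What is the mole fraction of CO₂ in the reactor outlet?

Stoichiometric O₂ = 4.5 × 582 = 2619 mol/s; O₂ fed = 2619 × 1.949 = 5104 mol/s.
Fuel reacted = 0.898 × 582 → ξ = 522.6 mol/s.
Outlet (n = n₀ + ν ξ):
  C₃H₆: 582 − 1(522.6) = 59.36
  O₂: 5104 − 4.5(522.6) = 2753
  CO₂: 0 + 3(522.6) = 1568
  H₂O: 0 + 3(522.6) = 1568
Total out = 5948 mol/s; y_CO₂ = 1568 / 5948 = 0.2636.

0.264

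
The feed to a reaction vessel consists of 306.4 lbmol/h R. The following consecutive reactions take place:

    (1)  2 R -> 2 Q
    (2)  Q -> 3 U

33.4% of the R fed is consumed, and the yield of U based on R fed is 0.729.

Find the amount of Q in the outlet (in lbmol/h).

Conversion of R: R consumed = 2ξ₁ = 0.334 × 306.4 → ξ₁ = 51.17 lbmol/h.
Yield of U: 3ξ₂ / 306.4 = 0.729 → ξ₂ = 74.46 lbmol/h.
Outlet amounts (n = n₀ + Σ ν·ξ):
  R: 306.4 − 2(51.17) = 204.1
  Q: 0 + 2(51.17) − 1(74.46) = 27.88
  U: 0 + 3(74.46) = 223.4

27.9 lbmol/h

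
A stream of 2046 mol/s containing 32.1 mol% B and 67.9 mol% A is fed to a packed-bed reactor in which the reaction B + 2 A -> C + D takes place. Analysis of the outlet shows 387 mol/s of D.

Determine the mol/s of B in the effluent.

For D: n = n₀ + 1ξ → 387 = 0 + 1ξ, giving ξ = 387 mol/s.
Outlet amounts (n = n₀ + ν ξ):
  B: 656.8 − 1(387) = 269.8
  A: 1389 − 2(387) = 615.2
  C: 0 + 1(387) = 387
  D: 0 + 1(387) = 387

270 mol/s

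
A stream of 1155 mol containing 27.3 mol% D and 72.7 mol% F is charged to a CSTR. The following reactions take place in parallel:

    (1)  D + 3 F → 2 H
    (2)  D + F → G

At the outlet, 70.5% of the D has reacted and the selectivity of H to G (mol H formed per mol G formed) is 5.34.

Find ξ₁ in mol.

ξ₁ = 162 mol

Conversion of D: D consumed = 0.705 × 315.3 = 222.3 mol = 1ξ₁ + 1ξ₂.
Selectivity: 2ξ₁ / (1ξ₂) = 5.34 → ξ₁ = 2.67 ξ₂.
Substitute: (1·2.67 + 1) ξ₂ = 222.3 → ξ₂ = 60.57 mol, ξ₁ = 161.7 mol.
Outlet amounts (n = n₀ + Σ ν·ξ):
  D: 315.3 − 1(161.7) − 1(60.57) = 93.02
  F: 839.7 − 3(161.7) − 1(60.57) = 293.9
  H: 0 + 2(161.7) = 323.5
  G: 0 + 1(60.57) = 60.57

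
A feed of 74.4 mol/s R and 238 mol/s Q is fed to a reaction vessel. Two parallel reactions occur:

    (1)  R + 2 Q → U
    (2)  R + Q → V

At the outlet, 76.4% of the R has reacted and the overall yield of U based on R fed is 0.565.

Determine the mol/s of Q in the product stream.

139 mol/s

Yield of U: 1ξ₁ / 74.4 = 0.565 → ξ₁ = 42.04 mol/s.
Conversion of R: 1ξ₁ + 1ξ₂ = 0.764 × 74.4 = 56.84 → ξ₂ = 14.81 mol/s.
Outlet amounts (n = n₀ + Σ ν·ξ):
  R: 74.4 − 1(42.04) − 1(14.81) = 17.56
  Q: 238 − 2(42.04) − 1(14.81) = 139.1
  U: 0 + 1(42.04) = 42.04
  V: 0 + 1(14.81) = 14.81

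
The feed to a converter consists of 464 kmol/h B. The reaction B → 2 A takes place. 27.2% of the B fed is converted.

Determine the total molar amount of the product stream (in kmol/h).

590 kmol/h

B reacted = 0.272 × 464 = 126.2 kmol/h; ν_B = −1, so ξ = 126.2/1 = 126.2 kmol/h.
Outlet amounts (n = n₀ + ν ξ):
  B: 464 − 1(126.2) = 337.8
  A: 0 + 2(126.2) = 252.4
Total out = 337.8 + 252.4 = 590.2 kmol/h.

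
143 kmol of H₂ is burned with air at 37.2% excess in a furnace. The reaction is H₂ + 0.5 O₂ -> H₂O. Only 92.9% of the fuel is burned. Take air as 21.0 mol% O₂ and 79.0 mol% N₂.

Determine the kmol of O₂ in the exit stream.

31.7 kmol

Stoichiometric O₂ = 0.5 × 143 = 71.5 kmol; O₂ fed = 71.5 × 1.372 = 98.1 kmol.
N₂ fed = 98.1 × 79/21 = 369 kmol.
Fuel reacted = 0.929 × 143 → ξ = 132.8 kmol.
Outlet (n = n₀ + ν ξ):
  H₂: 143 − 1(132.8) = 10.15
  O₂: 98.1 − 0.5(132.8) = 31.67
  N₂: 369 (inert)
  H₂O: 0 + 1(132.8) = 132.8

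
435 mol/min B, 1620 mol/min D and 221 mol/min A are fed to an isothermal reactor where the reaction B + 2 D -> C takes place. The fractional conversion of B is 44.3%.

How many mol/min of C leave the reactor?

B reacted = 0.443 × 435 = 192.7 mol/min; ν_B = −1, so ξ = 192.7/1 = 192.7 mol/min.
Outlet amounts (n = n₀ + ν ξ):
  B: 435 − 1(192.7) = 242.3
  D: 1620 − 2(192.7) = 1235
  C: 0 + 1(192.7) = 192.7
  A: 221 (inert)

193 mol/min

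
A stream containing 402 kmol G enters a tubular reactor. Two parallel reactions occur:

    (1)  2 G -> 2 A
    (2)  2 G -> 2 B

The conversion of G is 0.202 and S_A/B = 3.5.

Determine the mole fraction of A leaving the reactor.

Conversion of G: G consumed = 0.202 × 402 = 81.2 kmol = 2ξ₁ + 2ξ₂.
Selectivity: 2ξ₁ / (2ξ₂) = 3.5 → ξ₁ = 3.5 ξ₂.
Substitute: (2·3.5 + 2) ξ₂ = 81.2 → ξ₂ = 9.023 kmol, ξ₁ = 31.58 kmol.
Outlet amounts (n = n₀ + Σ ν·ξ):
  G: 402 − 2(31.58) − 2(9.023) = 320.8
  A: 0 + 2(31.58) = 63.16
  B: 0 + 2(9.023) = 18.05
Total out = 402 kmol; y_A = 63.16 / 402 = 0.1571.

0.157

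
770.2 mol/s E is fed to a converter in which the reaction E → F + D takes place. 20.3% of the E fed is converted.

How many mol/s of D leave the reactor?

156 mol/s

E reacted = 0.203 × 770.2 = 156.4 mol/s; ν_E = −1, so ξ = 156.4/1 = 156.4 mol/s.
Outlet amounts (n = n₀ + ν ξ):
  E: 770.2 − 1(156.4) = 613.8
  F: 0 + 1(156.4) = 156.4
  D: 0 + 1(156.4) = 156.4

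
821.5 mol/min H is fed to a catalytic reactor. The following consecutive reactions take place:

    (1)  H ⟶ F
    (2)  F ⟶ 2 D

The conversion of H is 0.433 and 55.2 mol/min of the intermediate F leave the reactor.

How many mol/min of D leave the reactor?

Conversion of H: H consumed = 1ξ₁ = 0.433 × 821.5 → ξ₁ = 355.7 mol/min.
F balance: n_F = 0 + 1ξ₁ − 1ξ₂ = 55.2 → ξ₂ = (1·355.7 − 55.2)/1 = 300.5 mol/min.
Outlet amounts (n = n₀ + Σ ν·ξ):
  H: 821.5 − 1(355.7) = 465.8
  F: 0 + 1(355.7) − 1(300.5) = 55.2
  D: 0 + 2(300.5) = 601

601 mol/min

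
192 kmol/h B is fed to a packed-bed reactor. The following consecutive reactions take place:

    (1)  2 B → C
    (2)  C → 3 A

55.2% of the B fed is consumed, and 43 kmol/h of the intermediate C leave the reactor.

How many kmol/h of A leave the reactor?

30 kmol/h

Conversion of B: B consumed = 2ξ₁ = 0.552 × 192 → ξ₁ = 52.99 kmol/h.
C balance: n_C = 0 + 1ξ₁ − 1ξ₂ = 43 → ξ₂ = (1·52.99 − 43)/1 = 9.992 kmol/h.
Outlet amounts (n = n₀ + Σ ν·ξ):
  B: 192 − 2(52.99) = 86.02
  C: 0 + 1(52.99) − 1(9.992) = 43
  A: 0 + 3(9.992) = 29.98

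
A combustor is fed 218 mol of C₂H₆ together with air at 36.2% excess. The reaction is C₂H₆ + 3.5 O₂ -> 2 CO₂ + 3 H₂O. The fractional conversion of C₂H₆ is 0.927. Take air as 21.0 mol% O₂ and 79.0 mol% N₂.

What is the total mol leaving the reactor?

5270 mol

Stoichiometric O₂ = 3.5 × 218 = 763 mol; O₂ fed = 763 × 1.362 = 1039 mol.
N₂ fed = 1039 × 79/21 = 3909 mol.
Fuel reacted = 0.927 × 218 → ξ = 202.1 mol.
Outlet (n = n₀ + ν ξ):
  C₂H₆: 218 − 1(202.1) = 15.91
  O₂: 1039 − 3.5(202.1) = 331.9
  N₂: 3909 (inert)
  CO₂: 0 + 2(202.1) = 404.2
  H₂O: 0 + 3(202.1) = 606.3
Total out = 15.91 + 331.9 + 3909 + 404.2 + 606.3 = 5268 mol.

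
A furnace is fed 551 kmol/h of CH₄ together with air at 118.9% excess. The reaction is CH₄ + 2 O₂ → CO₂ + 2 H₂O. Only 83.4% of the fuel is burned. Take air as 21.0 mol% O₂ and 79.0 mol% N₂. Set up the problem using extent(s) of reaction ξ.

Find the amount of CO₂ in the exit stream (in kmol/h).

Stoichiometric O₂ = 2 × 551 = 1102 kmol/h; O₂ fed = 1102 × 2.189 = 2412 kmol/h.
N₂ fed = 2412 × 79/21 = 9075 kmol/h.
Fuel reacted = 0.834 × 551 → ξ = 459.5 kmol/h.
Outlet (n = n₀ + ν ξ):
  CH₄: 551 − 1(459.5) = 91.47
  O₂: 2412 − 2(459.5) = 1493
  N₂: 9075 (inert)
  CO₂: 0 + 1(459.5) = 459.5
  H₂O: 0 + 2(459.5) = 919.1

460 kmol/h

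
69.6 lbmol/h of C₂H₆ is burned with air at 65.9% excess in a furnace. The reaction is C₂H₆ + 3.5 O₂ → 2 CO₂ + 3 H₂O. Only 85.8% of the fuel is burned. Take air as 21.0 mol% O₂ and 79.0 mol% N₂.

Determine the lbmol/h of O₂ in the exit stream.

Stoichiometric O₂ = 3.5 × 69.6 = 243.6 lbmol/h; O₂ fed = 243.6 × 1.659 = 404.1 lbmol/h.
N₂ fed = 404.1 × 79/21 = 1520 lbmol/h.
Fuel reacted = 0.858 × 69.6 → ξ = 59.72 lbmol/h.
Outlet (n = n₀ + ν ξ):
  C₂H₆: 69.6 − 1(59.72) = 9.883
  O₂: 404.1 − 3.5(59.72) = 195.1
  N₂: 1520 (inert)
  CO₂: 0 + 2(59.72) = 119.4
  H₂O: 0 + 3(59.72) = 179.2

195 lbmol/h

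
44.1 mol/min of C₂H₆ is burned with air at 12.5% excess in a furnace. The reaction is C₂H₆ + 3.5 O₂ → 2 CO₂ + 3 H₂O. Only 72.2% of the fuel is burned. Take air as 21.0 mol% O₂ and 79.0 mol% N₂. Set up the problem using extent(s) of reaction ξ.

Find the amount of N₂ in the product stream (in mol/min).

Stoichiometric O₂ = 3.5 × 44.1 = 154.3 mol/min; O₂ fed = 154.3 × 1.125 = 173.6 mol/min.
N₂ fed = 173.6 × 79/21 = 653.2 mol/min.
Fuel reacted = 0.722 × 44.1 → ξ = 31.84 mol/min.
Outlet (n = n₀ + ν ξ):
  C₂H₆: 44.1 − 1(31.84) = 12.26
  O₂: 173.6 − 3.5(31.84) = 62.2
  N₂: 653.2 (inert)
  CO₂: 0 + 2(31.84) = 63.68
  H₂O: 0 + 3(31.84) = 95.52

653 mol/min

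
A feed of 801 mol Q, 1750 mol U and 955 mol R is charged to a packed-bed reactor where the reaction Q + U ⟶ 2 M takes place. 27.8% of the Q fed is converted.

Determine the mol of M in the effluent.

Q reacted = 0.278 × 801 = 222.7 mol; ν_Q = −1, so ξ = 222.7/1 = 222.7 mol.
Outlet amounts (n = n₀ + ν ξ):
  Q: 801 − 1(222.7) = 578.3
  U: 1750 − 1(222.7) = 1527
  M: 0 + 2(222.7) = 445.4
  R: 955 (inert)

445 mol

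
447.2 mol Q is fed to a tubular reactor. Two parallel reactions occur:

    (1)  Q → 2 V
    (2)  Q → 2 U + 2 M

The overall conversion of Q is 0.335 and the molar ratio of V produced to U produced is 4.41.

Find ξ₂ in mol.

Conversion of Q: Q consumed = 0.335 × 447.2 = 149.8 mol = 1ξ₁ + 1ξ₂.
Selectivity: 2ξ₁ / (2ξ₂) = 4.41 → ξ₁ = 4.41 ξ₂.
Substitute: (1·4.41 + 1) ξ₂ = 149.8 → ξ₂ = 27.69 mol, ξ₁ = 122.1 mol.
Outlet amounts (n = n₀ + Σ ν·ξ):
  Q: 447.2 − 1(122.1) − 1(27.69) = 297.4
  V: 0 + 2(122.1) = 244.2
  U: 0 + 2(27.69) = 55.38
  M: 0 + 2(27.69) = 55.38

ξ₂ = 27.7 mol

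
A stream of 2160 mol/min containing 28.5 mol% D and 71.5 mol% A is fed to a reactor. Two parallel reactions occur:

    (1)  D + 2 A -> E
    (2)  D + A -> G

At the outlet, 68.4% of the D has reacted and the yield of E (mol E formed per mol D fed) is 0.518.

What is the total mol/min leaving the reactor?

Yield of E: 1ξ₁ / 615.6 = 0.518 → ξ₁ = 318.9 mol/min.
Conversion of D: 1ξ₁ + 1ξ₂ = 0.684 × 615.6 = 421.1 → ξ₂ = 102.2 mol/min.
Outlet amounts (n = n₀ + Σ ν·ξ):
  D: 615.6 − 1(318.9) − 1(102.2) = 194.5
  A: 1544 − 2(318.9) − 1(102.2) = 804.4
  E: 0 + 1(318.9) = 318.9
  G: 0 + 1(102.2) = 102.2
Total out = 194.5 + 804.4 + 318.9 + 102.2 = 1420 mol/min.

1420 mol/min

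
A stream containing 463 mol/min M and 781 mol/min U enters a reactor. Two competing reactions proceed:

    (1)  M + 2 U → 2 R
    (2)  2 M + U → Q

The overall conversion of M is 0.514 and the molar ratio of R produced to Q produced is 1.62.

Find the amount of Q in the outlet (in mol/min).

Conversion of M: M consumed = 0.514 × 463 = 238 mol/min = 1ξ₁ + 2ξ₂.
Selectivity: 2ξ₁ / (1ξ₂) = 1.62 → ξ₁ = 0.81 ξ₂.
Substitute: (1·0.81 + 2) ξ₂ = 238 → ξ₂ = 84.69 mol/min, ξ₁ = 68.6 mol/min.
Outlet amounts (n = n₀ + Σ ν·ξ):
  M: 463 − 1(68.6) − 2(84.69) = 225
  U: 781 − 2(68.6) − 1(84.69) = 559.1
  R: 0 + 2(68.6) = 137.2
  Q: 0 + 1(84.69) = 84.69

84.7 mol/min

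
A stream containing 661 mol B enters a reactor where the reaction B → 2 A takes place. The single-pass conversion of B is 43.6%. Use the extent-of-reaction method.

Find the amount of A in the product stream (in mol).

576 mol

B reacted = 0.436 × 661 = 288.2 mol; ν_B = −1, so ξ = 288.2/1 = 288.2 mol.
Outlet amounts (n = n₀ + ν ξ):
  B: 661 − 1(288.2) = 372.8
  A: 0 + 2(288.2) = 576.4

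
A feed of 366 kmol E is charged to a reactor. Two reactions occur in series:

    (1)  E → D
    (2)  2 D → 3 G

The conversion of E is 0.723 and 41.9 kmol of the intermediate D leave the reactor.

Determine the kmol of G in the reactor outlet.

334 kmol

Conversion of E: E consumed = 1ξ₁ = 0.723 × 366 → ξ₁ = 264.6 kmol.
D balance: n_D = 0 + 1ξ₁ − 2ξ₂ = 41.9 → ξ₂ = (1·264.6 − 41.9)/2 = 111.4 kmol.
Outlet amounts (n = n₀ + Σ ν·ξ):
  E: 366 − 1(264.6) = 101.4
  D: 0 + 1(264.6) − 2(111.4) = 41.9
  G: 0 + 3(111.4) = 334.1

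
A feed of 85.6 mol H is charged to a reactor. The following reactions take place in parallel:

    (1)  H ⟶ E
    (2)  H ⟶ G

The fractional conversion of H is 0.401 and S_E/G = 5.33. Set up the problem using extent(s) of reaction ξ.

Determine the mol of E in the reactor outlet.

Conversion of H: H consumed = 0.401 × 85.6 = 34.33 mol = 1ξ₁ + 1ξ₂.
Selectivity: 1ξ₁ / (1ξ₂) = 5.33 → ξ₁ = 5.33 ξ₂.
Substitute: (1·5.33 + 1) ξ₂ = 34.33 → ξ₂ = 5.423 mol, ξ₁ = 28.9 mol.
Outlet amounts (n = n₀ + Σ ν·ξ):
  H: 85.6 − 1(28.9) − 1(5.423) = 51.27
  E: 0 + 1(28.9) = 28.9
  G: 0 + 1(5.423) = 5.423

28.9 mol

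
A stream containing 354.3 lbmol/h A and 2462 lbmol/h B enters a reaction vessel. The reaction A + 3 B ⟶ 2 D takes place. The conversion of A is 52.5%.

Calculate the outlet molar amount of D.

A reacted = 0.525 × 354.3 = 186 lbmol/h; ν_A = −1, so ξ = 186/1 = 186 lbmol/h.
Outlet amounts (n = n₀ + ν ξ):
  A: 354.3 − 1(186) = 168.3
  B: 2462 − 3(186) = 1904
  D: 0 + 2(186) = 372

372 lbmol/h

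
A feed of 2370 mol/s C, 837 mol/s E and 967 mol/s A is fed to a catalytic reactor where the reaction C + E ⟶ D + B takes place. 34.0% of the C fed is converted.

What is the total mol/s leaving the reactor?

C reacted = 0.34 × 2370 = 805.8 mol/s; ν_C = −1, so ξ = 805.8/1 = 805.8 mol/s.
Outlet amounts (n = n₀ + ν ξ):
  C: 2370 − 1(805.8) = 1564
  E: 837 − 1(805.8) = 31.2
  D: 0 + 1(805.8) = 805.8
  B: 0 + 1(805.8) = 805.8
  A: 967 (inert)
Total out = 1564 + 31.2 + 805.8 + 805.8 + 967 = 4174 mol/s.

4170 mol/s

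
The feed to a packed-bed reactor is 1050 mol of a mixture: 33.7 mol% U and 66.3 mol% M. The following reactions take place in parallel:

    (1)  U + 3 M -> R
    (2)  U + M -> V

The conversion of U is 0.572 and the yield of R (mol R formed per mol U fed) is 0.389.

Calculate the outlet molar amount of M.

Yield of R: 1ξ₁ / 353.9 = 0.389 → ξ₁ = 137.6 mol.
Conversion of U: 1ξ₁ + 1ξ₂ = 0.572 × 353.9 = 202.4 → ξ₂ = 64.75 mol.
Outlet amounts (n = n₀ + Σ ν·ξ):
  U: 353.9 − 1(137.6) − 1(64.75) = 151.4
  M: 696.1 − 3(137.6) − 1(64.75) = 218.5
  R: 0 + 1(137.6) = 137.6
  V: 0 + 1(64.75) = 64.75

218 mol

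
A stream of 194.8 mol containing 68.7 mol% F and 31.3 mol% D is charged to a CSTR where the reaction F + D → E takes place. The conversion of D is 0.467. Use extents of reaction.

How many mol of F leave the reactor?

105 mol

D reacted = 0.467 × 60.97 = 28.47 mol; ν_D = −1, so ξ = 28.47/1 = 28.47 mol.
Outlet amounts (n = n₀ + ν ξ):
  F: 133.8 − 1(28.47) = 105.4
  D: 60.97 − 1(28.47) = 32.5
  E: 0 + 1(28.47) = 28.47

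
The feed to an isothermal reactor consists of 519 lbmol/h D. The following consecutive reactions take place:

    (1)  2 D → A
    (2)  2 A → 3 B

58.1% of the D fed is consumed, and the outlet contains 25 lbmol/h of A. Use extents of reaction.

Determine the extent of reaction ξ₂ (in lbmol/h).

ξ₂ = 62.9 lbmol/h

Conversion of D: D consumed = 2ξ₁ = 0.581 × 519 → ξ₁ = 150.8 lbmol/h.
A balance: n_A = 0 + 1ξ₁ − 2ξ₂ = 25 → ξ₂ = (1·150.8 − 25)/2 = 62.88 lbmol/h.
Outlet amounts (n = n₀ + Σ ν·ξ):
  D: 519 − 2(150.8) = 217.5
  A: 0 + 1(150.8) − 2(62.88) = 25
  B: 0 + 3(62.88) = 188.7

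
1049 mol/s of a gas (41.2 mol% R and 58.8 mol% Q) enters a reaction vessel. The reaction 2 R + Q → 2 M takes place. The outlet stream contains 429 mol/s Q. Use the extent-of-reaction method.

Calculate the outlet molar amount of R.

For Q: n = n₀ − 1ξ → 429 = 616.8 − 1ξ, giving ξ = 187.8 mol/s.
Outlet amounts (n = n₀ + ν ξ):
  R: 432.2 − 2(187.8) = 56.56
  Q: 616.8 − 1(187.8) = 429
  M: 0 + 2(187.8) = 375.6

56.6 mol/s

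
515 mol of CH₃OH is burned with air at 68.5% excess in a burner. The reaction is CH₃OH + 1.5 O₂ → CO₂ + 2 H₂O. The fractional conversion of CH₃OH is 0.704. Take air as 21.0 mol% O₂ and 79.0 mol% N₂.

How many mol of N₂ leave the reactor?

Stoichiometric O₂ = 1.5 × 515 = 772.5 mol; O₂ fed = 772.5 × 1.685 = 1302 mol.
N₂ fed = 1302 × 79/21 = 4897 mol.
Fuel reacted = 0.704 × 515 → ξ = 362.6 mol.
Outlet (n = n₀ + ν ξ):
  CH₃OH: 515 − 1(362.6) = 152.4
  O₂: 1302 − 1.5(362.6) = 757.8
  N₂: 4897 (inert)
  CO₂: 0 + 1(362.6) = 362.6
  H₂O: 0 + 2(362.6) = 725.1

4900 mol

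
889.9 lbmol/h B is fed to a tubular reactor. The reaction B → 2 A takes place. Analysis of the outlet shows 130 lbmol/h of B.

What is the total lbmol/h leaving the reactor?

1650 lbmol/h

For B: n = n₀ − 1ξ → 130 = 889.9 − 1ξ, giving ξ = 759.9 lbmol/h.
Outlet amounts (n = n₀ + ν ξ):
  B: 889.9 − 1(759.9) = 130
  A: 0 + 2(759.9) = 1520
Total out = 130 + 1520 = 1650 lbmol/h.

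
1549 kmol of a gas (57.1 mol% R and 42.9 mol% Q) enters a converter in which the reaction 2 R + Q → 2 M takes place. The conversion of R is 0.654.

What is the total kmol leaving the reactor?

1260 kmol

R reacted = 0.654 × 884.5 = 578.4 kmol; ν_R = −2, so ξ = 578.4/2 = 289.2 kmol.
Outlet amounts (n = n₀ + ν ξ):
  R: 884.5 − 2(289.2) = 306
  Q: 664.5 − 1(289.2) = 375.3
  M: 0 + 2(289.2) = 578.4
Total out = 306 + 375.3 + 578.4 = 1260 kmol.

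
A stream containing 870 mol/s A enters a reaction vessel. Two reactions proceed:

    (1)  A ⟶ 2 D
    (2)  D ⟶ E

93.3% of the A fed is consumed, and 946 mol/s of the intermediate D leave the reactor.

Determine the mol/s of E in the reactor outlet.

677 mol/s

Conversion of A: A consumed = 1ξ₁ = 0.933 × 870 → ξ₁ = 811.7 mol/s.
D balance: n_D = 0 + 2ξ₁ − 1ξ₂ = 946 → ξ₂ = (2·811.7 − 946)/1 = 677.4 mol/s.
Outlet amounts (n = n₀ + Σ ν·ξ):
  A: 870 − 1(811.7) = 58.29
  D: 0 + 2(811.7) − 1(677.4) = 946
  E: 0 + 1(677.4) = 677.4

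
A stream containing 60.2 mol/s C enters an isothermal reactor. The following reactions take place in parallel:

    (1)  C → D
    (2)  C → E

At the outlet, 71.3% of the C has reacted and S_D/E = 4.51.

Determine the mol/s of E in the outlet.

7.79 mol/s

Conversion of C: C consumed = 0.713 × 60.2 = 42.92 mol/s = 1ξ₁ + 1ξ₂.
Selectivity: 1ξ₁ / (1ξ₂) = 4.51 → ξ₁ = 4.51 ξ₂.
Substitute: (1·4.51 + 1) ξ₂ = 42.92 → ξ₂ = 7.79 mol/s, ξ₁ = 35.13 mol/s.
Outlet amounts (n = n₀ + Σ ν·ξ):
  C: 60.2 − 1(35.13) − 1(7.79) = 17.28
  D: 0 + 1(35.13) = 35.13
  E: 0 + 1(7.79) = 7.79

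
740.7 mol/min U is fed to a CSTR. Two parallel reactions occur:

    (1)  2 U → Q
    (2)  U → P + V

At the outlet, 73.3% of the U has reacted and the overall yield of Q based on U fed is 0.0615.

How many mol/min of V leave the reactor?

452 mol/min

Yield of Q: 1ξ₁ / 740.7 = 0.0615 → ξ₁ = 45.55 mol/min.
Conversion of U: 2ξ₁ + 1ξ₂ = 0.733 × 740.7 = 542.9 → ξ₂ = 451.8 mol/min.
Outlet amounts (n = n₀ + Σ ν·ξ):
  U: 740.7 − 2(45.55) − 1(451.8) = 197.8
  Q: 0 + 1(45.55) = 45.55
  P: 0 + 1(451.8) = 451.8
  V: 0 + 1(451.8) = 451.8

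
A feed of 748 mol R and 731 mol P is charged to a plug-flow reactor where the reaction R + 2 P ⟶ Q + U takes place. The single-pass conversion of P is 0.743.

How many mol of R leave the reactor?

P reacted = 0.743 × 731 = 543.1 mol; ν_P = −2, so ξ = 543.1/2 = 271.6 mol.
Outlet amounts (n = n₀ + ν ξ):
  R: 748 − 1(271.6) = 476.4
  P: 731 − 2(271.6) = 187.9
  Q: 0 + 1(271.6) = 271.6
  U: 0 + 1(271.6) = 271.6

476 mol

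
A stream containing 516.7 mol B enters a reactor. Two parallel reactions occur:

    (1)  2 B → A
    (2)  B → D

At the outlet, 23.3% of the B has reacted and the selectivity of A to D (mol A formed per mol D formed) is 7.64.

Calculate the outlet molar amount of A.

Conversion of B: B consumed = 0.233 × 516.7 = 120.4 mol = 2ξ₁ + 1ξ₂.
Selectivity: 1ξ₁ / (1ξ₂) = 7.64 → ξ₁ = 7.64 ξ₂.
Substitute: (2·7.64 + 1) ξ₂ = 120.4 → ξ₂ = 7.395 mol, ξ₁ = 56.5 mol.
Outlet amounts (n = n₀ + Σ ν·ξ):
  B: 516.7 − 2(56.5) − 1(7.395) = 396.3
  A: 0 + 1(56.5) = 56.5
  D: 0 + 1(7.395) = 7.395

56.5 mol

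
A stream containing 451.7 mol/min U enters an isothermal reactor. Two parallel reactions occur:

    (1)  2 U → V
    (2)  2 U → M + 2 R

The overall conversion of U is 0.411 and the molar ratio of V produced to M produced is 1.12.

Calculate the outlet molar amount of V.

Conversion of U: U consumed = 0.411 × 451.7 = 185.6 mol/min = 2ξ₁ + 2ξ₂.
Selectivity: 1ξ₁ / (1ξ₂) = 1.12 → ξ₁ = 1.12 ξ₂.
Substitute: (2·1.12 + 2) ξ₂ = 185.6 → ξ₂ = 43.79 mol/min, ξ₁ = 49.04 mol/min.
Outlet amounts (n = n₀ + Σ ν·ξ):
  U: 451.7 − 2(49.04) − 2(43.79) = 266.1
  V: 0 + 1(49.04) = 49.04
  M: 0 + 1(43.79) = 43.79
  R: 0 + 2(43.79) = 87.57

49 mol/min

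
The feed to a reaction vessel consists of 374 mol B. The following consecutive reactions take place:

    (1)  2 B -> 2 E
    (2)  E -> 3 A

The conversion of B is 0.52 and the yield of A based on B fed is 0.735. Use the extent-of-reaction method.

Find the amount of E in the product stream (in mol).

103 mol

Conversion of B: B consumed = 2ξ₁ = 0.52 × 374 → ξ₁ = 97.24 mol.
Yield of A: 3ξ₂ / 374 = 0.735 → ξ₂ = 91.63 mol.
Outlet amounts (n = n₀ + Σ ν·ξ):
  B: 374 − 2(97.24) = 179.5
  E: 0 + 2(97.24) − 1(91.63) = 102.9
  A: 0 + 3(91.63) = 274.9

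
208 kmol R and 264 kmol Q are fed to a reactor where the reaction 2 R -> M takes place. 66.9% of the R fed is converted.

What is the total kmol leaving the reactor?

R reacted = 0.669 × 208 = 139.2 kmol; ν_R = −2, so ξ = 139.2/2 = 69.58 kmol.
Outlet amounts (n = n₀ + ν ξ):
  R: 208 − 2(69.58) = 68.85
  M: 0 + 1(69.58) = 69.58
  Q: 264 (inert)
Total out = 68.85 + 69.58 + 264 = 402.4 kmol.

402 kmol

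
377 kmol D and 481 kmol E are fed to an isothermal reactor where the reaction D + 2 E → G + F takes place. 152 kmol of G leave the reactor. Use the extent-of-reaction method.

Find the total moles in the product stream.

706 kmol

For G: n = n₀ + 1ξ → 152 = 0 + 1ξ, giving ξ = 152 kmol.
Outlet amounts (n = n₀ + ν ξ):
  D: 377 − 1(152) = 225
  E: 481 − 2(152) = 177
  G: 0 + 1(152) = 152
  F: 0 + 1(152) = 152
Total out = 225 + 177 + 152 + 152 = 706 kmol.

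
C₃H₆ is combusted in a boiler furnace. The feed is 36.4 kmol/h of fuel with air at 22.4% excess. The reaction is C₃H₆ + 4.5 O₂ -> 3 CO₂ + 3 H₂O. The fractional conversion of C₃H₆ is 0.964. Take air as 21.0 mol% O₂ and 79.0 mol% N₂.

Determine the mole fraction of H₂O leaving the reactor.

Stoichiometric O₂ = 4.5 × 36.4 = 163.8 kmol/h; O₂ fed = 163.8 × 1.224 = 200.5 kmol/h.
N₂ fed = 200.5 × 79/21 = 754.2 kmol/h.
Fuel reacted = 0.964 × 36.4 → ξ = 35.09 kmol/h.
Outlet (n = n₀ + ν ξ):
  C₃H₆: 36.4 − 1(35.09) = 1.31
  O₂: 200.5 − 4.5(35.09) = 42.59
  N₂: 754.2 (inert)
  CO₂: 0 + 3(35.09) = 105.3
  H₂O: 0 + 3(35.09) = 105.3
Total out = 1009 kmol/h; y_H₂O = 105.3 / 1009 = 0.1044.

0.104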